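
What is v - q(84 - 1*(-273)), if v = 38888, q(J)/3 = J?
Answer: 37817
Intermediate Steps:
q(J) = 3*J
v - q(84 - 1*(-273)) = 38888 - 3*(84 - 1*(-273)) = 38888 - 3*(84 + 273) = 38888 - 3*357 = 38888 - 1*1071 = 38888 - 1071 = 37817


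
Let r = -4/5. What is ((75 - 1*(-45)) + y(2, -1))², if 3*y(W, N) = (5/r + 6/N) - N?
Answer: 216225/16 ≈ 13514.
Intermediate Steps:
r = -⅘ (r = -4*⅕ = -⅘ ≈ -0.80000)
y(W, N) = -25/12 + 2/N - N/3 (y(W, N) = ((5/(-⅘) + 6/N) - N)/3 = ((5*(-5/4) + 6/N) - N)/3 = ((-25/4 + 6/N) - N)/3 = (-25/4 - N + 6/N)/3 = -25/12 + 2/N - N/3)
((75 - 1*(-45)) + y(2, -1))² = ((75 - 1*(-45)) + (-25/12 + 2/(-1) - ⅓*(-1)))² = ((75 + 45) + (-25/12 + 2*(-1) + ⅓))² = (120 + (-25/12 - 2 + ⅓))² = (120 - 15/4)² = (465/4)² = 216225/16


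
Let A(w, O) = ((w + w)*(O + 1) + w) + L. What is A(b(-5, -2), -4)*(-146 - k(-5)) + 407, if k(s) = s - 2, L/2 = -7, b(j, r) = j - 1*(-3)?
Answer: 963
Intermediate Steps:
b(j, r) = 3 + j (b(j, r) = j + 3 = 3 + j)
L = -14 (L = 2*(-7) = -14)
k(s) = -2 + s
A(w, O) = -14 + w + 2*w*(1 + O) (A(w, O) = ((w + w)*(O + 1) + w) - 14 = ((2*w)*(1 + O) + w) - 14 = (2*w*(1 + O) + w) - 14 = (w + 2*w*(1 + O)) - 14 = -14 + w + 2*w*(1 + O))
A(b(-5, -2), -4)*(-146 - k(-5)) + 407 = (-14 + 3*(3 - 5) + 2*(-4)*(3 - 5))*(-146 - (-2 - 5)) + 407 = (-14 + 3*(-2) + 2*(-4)*(-2))*(-146 - 1*(-7)) + 407 = (-14 - 6 + 16)*(-146 + 7) + 407 = -4*(-139) + 407 = 556 + 407 = 963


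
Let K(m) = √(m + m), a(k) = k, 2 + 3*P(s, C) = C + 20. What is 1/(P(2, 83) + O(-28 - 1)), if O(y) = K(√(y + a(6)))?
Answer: 3/(101 + 3*(-23)^(¼)*√2) ≈ 0.027785 - 0.001697*I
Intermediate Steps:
P(s, C) = 6 + C/3 (P(s, C) = -⅔ + (C + 20)/3 = -⅔ + (20 + C)/3 = -⅔ + (20/3 + C/3) = 6 + C/3)
K(m) = √2*√m (K(m) = √(2*m) = √2*√m)
O(y) = √2*(6 + y)^(¼) (O(y) = √2*√(√(y + 6)) = √2*√(√(6 + y)) = √2*(6 + y)^(¼))
1/(P(2, 83) + O(-28 - 1)) = 1/((6 + (⅓)*83) + √2*(6 + (-28 - 1))^(¼)) = 1/((6 + 83/3) + √2*(6 - 29)^(¼)) = 1/(101/3 + √2*(-23)^(¼)) = 1/(101/3 + (-23)^(¼)*√2)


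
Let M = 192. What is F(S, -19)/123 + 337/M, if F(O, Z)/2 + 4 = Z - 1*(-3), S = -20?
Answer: 11257/7872 ≈ 1.4300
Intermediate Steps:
F(O, Z) = -2 + 2*Z (F(O, Z) = -8 + 2*(Z - 1*(-3)) = -8 + 2*(Z + 3) = -8 + 2*(3 + Z) = -8 + (6 + 2*Z) = -2 + 2*Z)
F(S, -19)/123 + 337/M = (-2 + 2*(-19))/123 + 337/192 = (-2 - 38)*(1/123) + 337*(1/192) = -40*1/123 + 337/192 = -40/123 + 337/192 = 11257/7872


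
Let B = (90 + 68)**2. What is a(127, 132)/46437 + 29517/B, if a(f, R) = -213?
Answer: 455121199/386417756 ≈ 1.1778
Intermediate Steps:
B = 24964 (B = 158**2 = 24964)
a(127, 132)/46437 + 29517/B = -213/46437 + 29517/24964 = -213*1/46437 + 29517*(1/24964) = -71/15479 + 29517/24964 = 455121199/386417756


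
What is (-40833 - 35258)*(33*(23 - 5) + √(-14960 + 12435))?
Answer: -45198054 - 380455*I*√101 ≈ -4.5198e+7 - 3.8235e+6*I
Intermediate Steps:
(-40833 - 35258)*(33*(23 - 5) + √(-14960 + 12435)) = -76091*(33*18 + √(-2525)) = -76091*(594 + 5*I*√101) = -45198054 - 380455*I*√101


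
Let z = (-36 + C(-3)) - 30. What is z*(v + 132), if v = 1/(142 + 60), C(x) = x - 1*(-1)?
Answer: -906610/101 ≈ -8976.3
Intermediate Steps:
C(x) = 1 + x (C(x) = x + 1 = 1 + x)
z = -68 (z = (-36 + (1 - 3)) - 30 = (-36 - 2) - 30 = -38 - 30 = -68)
v = 1/202 ≈ 0.0049505
z*(v + 132) = -68*(1/202 + 132) = -68*26665/202 = -906610/101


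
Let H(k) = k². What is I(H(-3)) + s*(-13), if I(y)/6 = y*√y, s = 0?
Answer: 162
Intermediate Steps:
I(y) = 6*y^(3/2) (I(y) = 6*(y*√y) = 6*y^(3/2))
I(H(-3)) + s*(-13) = 6*((-3)²)^(3/2) + 0*(-13) = 6*9^(3/2) + 0 = 6*27 + 0 = 162 + 0 = 162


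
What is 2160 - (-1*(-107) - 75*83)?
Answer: 8278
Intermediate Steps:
2160 - (-1*(-107) - 75*83) = 2160 - (107 - 6225) = 2160 - 1*(-6118) = 2160 + 6118 = 8278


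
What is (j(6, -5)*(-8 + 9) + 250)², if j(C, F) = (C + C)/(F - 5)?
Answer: 1547536/25 ≈ 61901.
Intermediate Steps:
j(C, F) = 2*C/(-5 + F) (j(C, F) = (2*C)/(-5 + F) = 2*C/(-5 + F))
(j(6, -5)*(-8 + 9) + 250)² = ((2*6/(-5 - 5))*(-8 + 9) + 250)² = ((2*6/(-10))*1 + 250)² = ((2*6*(-⅒))*1 + 250)² = (-6/5*1 + 250)² = (-6/5 + 250)² = (1244/5)² = 1547536/25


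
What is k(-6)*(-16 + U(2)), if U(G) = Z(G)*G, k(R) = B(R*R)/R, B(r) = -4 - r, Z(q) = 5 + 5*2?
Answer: 280/3 ≈ 93.333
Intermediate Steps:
Z(q) = 15 (Z(q) = 5 + 10 = 15)
k(R) = (-4 - R²)/R (k(R) = (-4 - R*R)/R = (-4 - R²)/R)
U(G) = 15*G
k(-6)*(-16 + U(2)) = (-1*(-6) - 4/(-6))*(-16 + 15*2) = (6 - 4*(-⅙))*(-16 + 30) = (6 + ⅔)*14 = (20/3)*14 = 280/3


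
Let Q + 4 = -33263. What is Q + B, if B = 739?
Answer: -32528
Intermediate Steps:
Q = -33267 (Q = -4 - 33263 = -33267)
Q + B = -33267 + 739 = -32528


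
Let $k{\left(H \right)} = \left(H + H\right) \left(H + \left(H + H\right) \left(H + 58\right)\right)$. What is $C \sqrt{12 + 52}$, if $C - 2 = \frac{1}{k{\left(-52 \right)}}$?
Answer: $\frac{140609}{8788} \approx 16.0$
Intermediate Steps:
$k{\left(H \right)} = 2 H \left(H + 2 H \left(58 + H\right)\right)$
$C = \frac{140609}{70304}$ ($C = 2 + \frac{1}{\left(-52\right)^{2} \left(234 + 4 \left(-52\right)\right)} = 2 + \frac{1}{2704 \left(234 - 208\right)} = 2 + \frac{1}{2704 \cdot 26} = 2 + \frac{1}{70304} = \frac{140609}{70304} \approx 2.0$)
$C \sqrt{12 + 52} = \frac{140609 \sqrt{12 + 52}}{70304} = \frac{140609 \sqrt{64}}{70304} = \frac{140609}{70304} \cdot 8 = \frac{140609}{8788}$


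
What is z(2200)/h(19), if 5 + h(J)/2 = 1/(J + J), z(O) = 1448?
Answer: -27512/189 ≈ -145.57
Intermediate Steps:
h(J) = -10 + 1/J (h(J) = -10 + 2/(J + J) = -10 + 2/((2*J)) = -10 + 2*(1/(2*J)) = -10 + 1/J)
z(2200)/h(19) = 1448/(-10 + 1/19) = 1448/(-189/19) = 1448*(-19/189) = -27512/189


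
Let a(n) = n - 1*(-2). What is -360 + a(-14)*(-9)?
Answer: -252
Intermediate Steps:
a(n) = 2 + n (a(n) = n + 2 = 2 + n)
-360 + a(-14)*(-9) = -360 + (2 - 14)*(-9) = -360 - 12*(-9) = -360 + 108 = -252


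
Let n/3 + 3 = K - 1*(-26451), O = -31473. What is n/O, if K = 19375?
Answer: -45823/10491 ≈ -4.3678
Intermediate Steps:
n = 137469 (n = -9 + 3*(19375 - 1*(-26451)) = -9 + 3*(19375 + 26451) = -9 + 3*45826 = -9 + 137478 = 137469)
n/O = 137469/(-31473) = 137469*(-1/31473) = -45823/10491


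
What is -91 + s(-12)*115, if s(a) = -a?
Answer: 1289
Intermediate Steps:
-91 + s(-12)*115 = -91 - 1*(-12)*115 = -91 + 12*115 = -91 + 1380 = 1289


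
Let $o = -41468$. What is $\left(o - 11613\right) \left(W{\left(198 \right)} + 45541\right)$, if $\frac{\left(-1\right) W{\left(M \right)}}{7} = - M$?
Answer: $-2490932087$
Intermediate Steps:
$W{\left(M \right)} = 7 M$ ($W{\left(M \right)} = - 7 \left(- M\right) = 7 M$)
$\left(o - 11613\right) \left(W{\left(198 \right)} + 45541\right) = \left(-41468 - 11613\right) \left(7 \cdot 198 + 45541\right) = - 53081 \left(1386 + 45541\right) = \left(-53081\right) 46927 = -2490932087$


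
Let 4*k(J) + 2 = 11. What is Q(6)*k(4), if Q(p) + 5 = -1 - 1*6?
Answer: -27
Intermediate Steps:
Q(p) = -12 (Q(p) = -5 + (-1 - 1*6) = -5 + (-1 - 6) = -5 - 7 = -12)
k(J) = 9/4 (k(J) = -1/2 + (1/4)*11 = -1/2 + 11/4 = 9/4)
Q(6)*k(4) = -12*9/4 = -27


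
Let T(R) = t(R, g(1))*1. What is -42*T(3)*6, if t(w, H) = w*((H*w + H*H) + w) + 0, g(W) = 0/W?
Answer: -2268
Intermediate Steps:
g(W) = 0
t(w, H) = w*(w + H**2 + H*w) (t(w, H) = w*((H*w + H**2) + w) + 0 = w*((H**2 + H*w) + w) + 0 = w*(w + H**2 + H*w) + 0 = w*(w + H**2 + H*w))
T(R) = R**2 (T(R) = (R*(R + 0**2 + 0*R))*1 = (R*(R + 0 + 0))*1 = (R*R)*1 = R**2*1 = R**2)
-42*T(3)*6 = -42*3**2*6 = -378*6 = -42*54 = -2268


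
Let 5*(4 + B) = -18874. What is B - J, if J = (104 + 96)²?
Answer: -218894/5 ≈ -43779.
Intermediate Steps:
B = -18894/5 (B = -4 + (⅕)*(-18874) = -4 - 18874/5 = -18894/5 ≈ -3778.8)
J = 40000 (J = 200² = 40000)
B - J = -18894/5 - 1*40000 = -18894/5 - 40000 = -218894/5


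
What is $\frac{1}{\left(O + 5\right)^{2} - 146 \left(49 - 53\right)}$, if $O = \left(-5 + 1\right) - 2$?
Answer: $\frac{1}{585} \approx 0.0017094$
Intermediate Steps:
$O = -6$ ($O = -4 - 2 = -6$)
$\frac{1}{\left(O + 5\right)^{2} - 146 \left(49 - 53\right)} = \frac{1}{\left(-6 + 5\right)^{2} - 146 \left(49 - 53\right)} = \frac{1}{\left(-1\right)^{2} - 146 \left(49 - 53\right)} = \frac{1}{1 - -584} = \frac{1}{1 + 584} = \frac{1}{585}$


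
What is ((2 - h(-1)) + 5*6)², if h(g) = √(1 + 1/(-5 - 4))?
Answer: 9224/9 - 128*√2/3 ≈ 964.55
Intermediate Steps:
h(g) = 2*√2/3 (h(g) = √(1 + 1/(-9)) = √(1 - ⅑) = √(8/9) = 2*√2/3)
((2 - h(-1)) + 5*6)² = ((2 - 2*√2/3) + 5*6)² = ((2 - 2*√2/3) + 30)² = (32 - 2*√2/3)²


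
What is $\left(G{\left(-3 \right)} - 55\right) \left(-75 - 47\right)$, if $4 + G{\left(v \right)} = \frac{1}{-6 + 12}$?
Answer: $\frac{21533}{3} \approx 7177.7$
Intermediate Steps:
$G{\left(v \right)} = - \frac{23}{6}$ ($G{\left(v \right)} = -4 + \frac{1}{-6 + 12} = -4 + \frac{1}{6} = - \frac{23}{6}$)
$\left(G{\left(-3 \right)} - 55\right) \left(-75 - 47\right) = \left(- \frac{23}{6} - 55\right) \left(-75 - 47\right) = \left(- \frac{353}{6}\right) \left(-122\right) = \frac{21533}{3}$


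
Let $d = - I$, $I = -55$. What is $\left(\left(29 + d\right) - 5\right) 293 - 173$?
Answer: $22974$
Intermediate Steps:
$d = 55$ ($d = \left(-1\right) \left(-55\right) = 55$)
$\left(\left(29 + d\right) - 5\right) 293 - 173 = \left(\left(29 + 55\right) - 5\right) 293 - 173 = \left(84 - 5\right) 293 - 173 = 79 \cdot 293 - 173 = 23147 - 173 = 22974$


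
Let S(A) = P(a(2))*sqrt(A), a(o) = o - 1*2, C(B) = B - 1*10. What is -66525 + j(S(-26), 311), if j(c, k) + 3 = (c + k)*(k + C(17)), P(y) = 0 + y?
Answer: 32370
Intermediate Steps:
C(B) = -10 + B (C(B) = B - 10 = -10 + B)
a(o) = -2 + o (a(o) = o - 2 = -2 + o)
P(y) = y
S(A) = 0 (S(A) = (-2 + 2)*sqrt(A) = 0*sqrt(A) = 0)
j(c, k) = -3 + (7 + k)*(c + k) (j(c, k) = -3 + (c + k)*(k + (-10 + 17)) = -3 + (c + k)*(k + 7) = -3 + (c + k)*(7 + k) = -3 + (7 + k)*(c + k))
-66525 + j(S(-26), 311) = -66525 + (-3 + 311**2 + 7*0 + 7*311 + 0*311) = -66525 + (-3 + 96721 + 0 + 2177 + 0) = -66525 + 98895 = 32370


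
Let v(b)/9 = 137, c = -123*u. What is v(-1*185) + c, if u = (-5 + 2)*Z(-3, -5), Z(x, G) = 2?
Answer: 1971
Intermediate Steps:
u = -6 (u = (-5 + 2)*2 = -3*2 = -6)
c = 738 (c = -123*(-6) = 738)
v(b) = 1233 (v(b) = 9*137 = 1233)
v(-1*185) + c = 1233 + 738 = 1971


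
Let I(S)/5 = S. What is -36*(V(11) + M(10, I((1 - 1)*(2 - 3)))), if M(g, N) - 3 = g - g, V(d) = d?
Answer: -504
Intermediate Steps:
I(S) = 5*S
M(g, N) = 3 (M(g, N) = 3 + (g - g) = 3 + 0 = 3)
-36*(V(11) + M(10, I((1 - 1)*(2 - 3)))) = -36*(11 + 3) = -36*14 = -504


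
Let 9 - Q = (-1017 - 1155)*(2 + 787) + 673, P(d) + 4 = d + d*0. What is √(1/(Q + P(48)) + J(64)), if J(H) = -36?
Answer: I*√1650752127089/214136 ≈ 6.0*I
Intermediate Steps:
P(d) = -4 + d (P(d) = -4 + (d + d*0) = -4 + (d + 0) = -4 + d)
Q = 1713044 (Q = 9 - ((-1017 - 1155)*(2 + 787) + 673) = 9 - (-2172*789 + 673) = 9 - (-1713708 + 673) = 9 - 1*(-1713035) = 9 + 1713035 = 1713044)
√(1/(Q + P(48)) + J(64)) = √(1/(1713044 + (-4 + 48)) - 36) = √(1/(1713044 + 44) - 36) = √(1/1713088 - 36) = √(-61671167/1713088) = I*√1650752127089/214136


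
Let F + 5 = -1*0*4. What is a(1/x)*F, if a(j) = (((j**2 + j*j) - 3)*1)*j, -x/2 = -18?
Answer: 9715/23328 ≈ 0.41645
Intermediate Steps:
x = 36 (x = -2*(-18) = 36)
a(j) = j*(-3 + 2*j**2) (a(j) = (((j**2 + j**2) - 3)*1)*j = ((2*j**2 - 3)*1)*j = ((-3 + 2*j**2)*1)*j = (-3 + 2*j**2)*j = j*(-3 + 2*j**2))
F = -5 (F = -5 - 1*0*4 = -5 + 0*4 = -5 + 0 = -5)
a(1/x)*F = ((-3 + 2*(1/36)**2)/36)*(-5) = ((-3 + 2*(1/1296))/36)*(-5) = ((-3 + 1/648)/36)*(-5) = ((1/36)*(-1943/648))*(-5) = -1943/23328*(-5) = 9715/23328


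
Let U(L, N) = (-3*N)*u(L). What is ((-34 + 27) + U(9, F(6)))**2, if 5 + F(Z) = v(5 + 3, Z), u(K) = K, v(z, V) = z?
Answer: 7744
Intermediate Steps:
F(Z) = 3 (F(Z) = -5 + (5 + 3) = -5 + 8 = 3)
U(L, N) = -3*L*N (U(L, N) = (-3*N)*L = -3*L*N)
((-34 + 27) + U(9, F(6)))**2 = ((-34 + 27) - 3*9*3)**2 = (-7 - 81)**2 = (-88)**2 = 7744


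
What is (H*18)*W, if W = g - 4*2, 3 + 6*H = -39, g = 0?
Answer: 1008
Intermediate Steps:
H = -7 (H = -½ + (⅙)*(-39) = -½ - 13/2 = -7)
W = -8 (W = 0 - 4*2 = 0 - 8 = -8)
(H*18)*W = -7*18*(-8) = -126*(-8) = 1008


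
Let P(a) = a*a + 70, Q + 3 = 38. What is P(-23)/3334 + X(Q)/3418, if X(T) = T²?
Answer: 1532883/2848903 ≈ 0.53806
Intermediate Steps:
Q = 35 (Q = -3 + 38 = 35)
P(a) = 70 + a² (P(a) = a² + 70 = 70 + a²)
P(-23)/3334 + X(Q)/3418 = (70 + (-23)²)/3334 + 35²/3418 = (70 + 529)*(1/3334) + 1225*(1/3418) = 599*(1/3334) + 1225/3418 = 599/3334 + 1225/3418 = 1532883/2848903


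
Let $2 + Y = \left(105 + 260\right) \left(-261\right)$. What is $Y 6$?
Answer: $-571602$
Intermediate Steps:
$Y = -95267$ ($Y = -2 + \left(105 + 260\right) \left(-261\right) = -2 + 365 \left(-261\right) = -2 - 95265 = -95267$)
$Y 6 = \left(-95267\right) 6 = -571602$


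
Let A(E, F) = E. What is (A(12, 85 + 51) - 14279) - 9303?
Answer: -23570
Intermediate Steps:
(A(12, 85 + 51) - 14279) - 9303 = (12 - 14279) - 9303 = -14267 - 9303 = -23570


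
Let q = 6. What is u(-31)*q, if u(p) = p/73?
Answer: -186/73 ≈ -2.5479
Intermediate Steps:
u(p) = p/73 (u(p) = p*(1/73) = p/73)
u(-31)*q = ((1/73)*(-31))*6 = -31/73*6 = -186/73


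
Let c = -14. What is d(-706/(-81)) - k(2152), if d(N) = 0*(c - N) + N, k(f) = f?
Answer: -173606/81 ≈ -2143.3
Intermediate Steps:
d(N) = N (d(N) = 0*(-14 - N) + N = 0 + N = N)
d(-706/(-81)) - k(2152) = -706/(-81) - 1*2152 = -706*(-1/81) - 2152 = 706/81 - 2152 = -173606/81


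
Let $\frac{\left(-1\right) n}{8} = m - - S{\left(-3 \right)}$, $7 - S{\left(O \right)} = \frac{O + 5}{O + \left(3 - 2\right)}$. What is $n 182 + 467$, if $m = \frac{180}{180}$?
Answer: $-12637$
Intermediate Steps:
$S{\left(O \right)} = 7 - \frac{5 + O}{1 + O}$ ($S{\left(O \right)} = 7 - \frac{O + 5}{O + \left(3 - 2\right)} = 7 - \frac{5 + O}{O + 1} = 7 - \frac{5 + O}{1 + O}$)
$m = 1$ ($m = 180 \cdot \frac{1}{180} = 1$)
$n = -72$ ($n = - 8 \left(1 - - \frac{2 \left(1 + 3 \left(-3\right)\right)}{1 - 3}\right) = - 8 \left(1 - - \frac{2 \left(1 - 9\right)}{-2}\right) = - 8 \left(1 - - \frac{2 \left(-1\right) \left(-8\right)}{2}\right) = - 8 \left(1 - \left(-1\right) 8\right) = - 8 \left(1 - -8\right) = - 8 \left(1 + 8\right) = \left(-8\right) 9 = -72$)
$n 182 + 467 = \left(-72\right) 182 + 467 = -13104 + 467 = -12637$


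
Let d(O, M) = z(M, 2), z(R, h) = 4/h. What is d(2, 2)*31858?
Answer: 63716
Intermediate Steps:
d(O, M) = 2 (d(O, M) = 4/2 = 4*(½) = 2)
d(2, 2)*31858 = 2*31858 = 63716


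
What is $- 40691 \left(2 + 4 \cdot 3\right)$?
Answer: $-569674$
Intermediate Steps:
$- 40691 \left(2 + 4 \cdot 3\right) = - 40691 \left(2 + 12\right) = \left(-40691\right) 14 = -569674$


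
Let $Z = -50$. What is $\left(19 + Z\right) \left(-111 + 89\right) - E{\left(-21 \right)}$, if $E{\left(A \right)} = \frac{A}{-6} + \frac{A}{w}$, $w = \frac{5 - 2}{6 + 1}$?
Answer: $\frac{1455}{2} \approx 727.5$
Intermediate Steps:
$w = \frac{3}{7} \approx 0.42857$
$E{\left(A \right)} = \frac{13 A}{6}$ ($E{\left(A \right)} = \frac{A}{-6} + \frac{A}{\frac{3}{7}} = A \left(- \frac{1}{6}\right) + A \frac{7}{3} = - \frac{A}{6} + \frac{7 A}{3} = \frac{13 A}{6}$)
$\left(19 + Z\right) \left(-111 + 89\right) - E{\left(-21 \right)} = \left(19 - 50\right) \left(-111 + 89\right) - \frac{13}{6} \left(-21\right) = \left(-31\right) \left(-22\right) - - \frac{91}{2} = 682 + \frac{91}{2} = \frac{1455}{2}$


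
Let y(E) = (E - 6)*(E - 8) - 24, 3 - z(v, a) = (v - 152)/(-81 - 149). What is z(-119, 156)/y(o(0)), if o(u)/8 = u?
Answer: 419/5520 ≈ 0.075906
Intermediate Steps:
z(v, a) = 269/115 + v/230 (z(v, a) = 3 - (v - 152)/(-81 - 149) = 3 - (-152 + v)/(-230) = 3 - (-152 + v)*(-1)/230 = 3 - (76/115 - v/230) = 3 + (-76/115 + v/230) = 269/115 + v/230)
o(u) = 8*u
y(E) = -24 + (-8 + E)*(-6 + E) (y(E) = (-6 + E)*(-8 + E) - 24 = (-8 + E)*(-6 + E) - 24 = -24 + (-8 + E)*(-6 + E))
z(-119, 156)/y(o(0)) = (269/115 + (1/230)*(-119))/(24 + (8*0)**2 - 112*0) = (269/115 - 119/230)/(24 + 0**2 - 14*0) = 419/(230*(24 + 0 + 0)) = (419/230)/24 = (419/230)*(1/24) = 419/5520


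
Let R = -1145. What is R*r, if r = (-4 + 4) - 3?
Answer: 3435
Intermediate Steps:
r = -3 (r = 0 - 3 = -3)
R*r = -1145*(-3) = 3435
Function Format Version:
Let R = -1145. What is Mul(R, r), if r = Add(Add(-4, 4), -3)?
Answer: 3435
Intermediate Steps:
r = -3 (r = Add(0, -3) = -3)
Mul(R, r) = Mul(-1145, -3) = 3435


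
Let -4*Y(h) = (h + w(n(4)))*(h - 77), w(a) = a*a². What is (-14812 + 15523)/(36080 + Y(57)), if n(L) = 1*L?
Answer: 711/36685 ≈ 0.019381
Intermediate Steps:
n(L) = L
w(a) = a³
Y(h) = -(-77 + h)*(64 + h)/4 (Y(h) = -(h + 4³)*(h - 77)/4 = -(h + 64)*(-77 + h)/4 = -(64 + h)*(-77 + h)/4 = -(-77 + h)*(64 + h)/4)
(-14812 + 15523)/(36080 + Y(57)) = (-14812 + 15523)/(36080 + (1232 - ¼*57² + (13/4)*57)) = 711/(36080 + (1232 - ¼*3249 + 741/4)) = 711/(36080 + (1232 - 3249/4 + 741/4)) = 711/(36080 + 605) = 711/36685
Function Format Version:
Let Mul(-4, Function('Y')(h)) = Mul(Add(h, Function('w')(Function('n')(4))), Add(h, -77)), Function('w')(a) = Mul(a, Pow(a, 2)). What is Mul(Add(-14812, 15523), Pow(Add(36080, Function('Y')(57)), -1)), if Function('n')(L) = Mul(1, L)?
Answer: Rational(711, 36685) ≈ 0.019381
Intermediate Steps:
Function('n')(L) = L
Function('w')(a) = Pow(a, 3)
Function('Y')(h) = Mul(Rational(-1, 4), Add(-77, h), Add(64, h)) (Function('Y')(h) = Mul(Rational(-1, 4), Mul(Add(h, Pow(4, 3)), Add(h, -77))) = Mul(Rational(-1, 4), Mul(Add(h, 64), Add(-77, h))) = Mul(Rational(-1, 4), Mul(Add(64, h), Add(-77, h))) = Mul(Rational(-1, 4), Mul(Add(-77, h), Add(64, h))) = Mul(Rational(-1, 4), Add(-77, h), Add(64, h)))
Mul(Add(-14812, 15523), Pow(Add(36080, Function('Y')(57)), -1)) = Mul(Add(-14812, 15523), Pow(Add(36080, Add(1232, Mul(Rational(-1, 4), Pow(57, 2)), Mul(Rational(13, 4), 57))), -1)) = Mul(711, Pow(Add(36080, Add(1232, Mul(Rational(-1, 4), 3249), Rational(741, 4))), -1)) = Mul(711, Pow(Add(36080, Add(1232, Rational(-3249, 4), Rational(741, 4))), -1)) = Mul(711, Pow(Add(36080, 605), -1)) = Mul(711, Pow(36685, -1)) = Mul(711, Rational(1, 36685)) = Rational(711, 36685)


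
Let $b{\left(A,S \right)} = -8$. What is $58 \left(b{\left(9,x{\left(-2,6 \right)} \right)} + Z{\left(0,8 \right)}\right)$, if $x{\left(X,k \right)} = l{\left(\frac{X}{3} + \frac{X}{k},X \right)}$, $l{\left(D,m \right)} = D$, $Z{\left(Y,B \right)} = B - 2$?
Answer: $-116$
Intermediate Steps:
$Z{\left(Y,B \right)} = -2 + B$
$x{\left(X,k \right)} = \frac{X}{3} + \frac{X}{k}$
$58 \left(b{\left(9,x{\left(-2,6 \right)} \right)} + Z{\left(0,8 \right)}\right) = 58 \left(-8 + \left(-2 + 8\right)\right) = 58 \left(-8 + 6\right) = 58 \left(-2\right) = -116$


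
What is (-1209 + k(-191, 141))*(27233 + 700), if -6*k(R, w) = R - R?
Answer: -33770997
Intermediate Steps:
k(R, w) = 0 (k(R, w) = -(R - R)/6 = -⅙*0 = 0)
(-1209 + k(-191, 141))*(27233 + 700) = (-1209 + 0)*(27233 + 700) = -1209*27933 = -33770997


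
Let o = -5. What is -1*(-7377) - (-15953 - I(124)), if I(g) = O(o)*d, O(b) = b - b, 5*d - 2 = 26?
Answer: 23330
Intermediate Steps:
d = 28/5 (d = ⅖ + (⅕)*26 = ⅖ + 26/5 = 28/5 ≈ 5.6000)
O(b) = 0
I(g) = 0 (I(g) = 0*(28/5) = 0)
-1*(-7377) - (-15953 - I(124)) = -1*(-7377) - (-15953 - 1*0) = 7377 - (-15953 + 0) = 7377 - 1*(-15953) = 7377 + 15953 = 23330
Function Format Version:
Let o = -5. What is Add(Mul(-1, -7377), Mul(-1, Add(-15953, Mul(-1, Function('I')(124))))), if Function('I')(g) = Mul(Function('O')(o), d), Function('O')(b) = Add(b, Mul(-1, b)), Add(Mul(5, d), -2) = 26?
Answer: 23330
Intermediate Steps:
d = Rational(28, 5) (d = Add(Rational(2, 5), Mul(Rational(1, 5), 26)) = Add(Rational(2, 5), Rational(26, 5)) = Rational(28, 5) ≈ 5.6000)
Function('O')(b) = 0
Function('I')(g) = 0 (Function('I')(g) = Mul(0, Rational(28, 5)) = 0)
Add(Mul(-1, -7377), Mul(-1, Add(-15953, Mul(-1, Function('I')(124))))) = Add(Mul(-1, -7377), Mul(-1, Add(-15953, Mul(-1, 0)))) = Add(7377, Mul(-1, Add(-15953, 0))) = Add(7377, Mul(-1, -15953)) = Add(7377, 15953) = 23330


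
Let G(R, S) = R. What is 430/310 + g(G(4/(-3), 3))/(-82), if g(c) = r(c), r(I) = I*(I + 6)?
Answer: 16735/11439 ≈ 1.4630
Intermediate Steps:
r(I) = I*(6 + I)
g(c) = c*(6 + c)
430/310 + g(G(4/(-3), 3))/(-82) = 430/310 + ((4/(-3))*(6 + 4/(-3)))/(-82) = 430*(1/310) + ((4*(-1/3))*(6 + 4*(-1/3)))*(-1/82) = 43/31 - 4*(6 - 4/3)/3*(-1/82) = 43/31 - 4/3*14/3*(-1/82) = 43/31 - 56/9*(-1/82) = 43/31 + 28/369 = 16735/11439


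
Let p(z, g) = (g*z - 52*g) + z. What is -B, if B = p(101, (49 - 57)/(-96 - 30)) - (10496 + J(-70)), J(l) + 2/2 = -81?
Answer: 92789/9 ≈ 10310.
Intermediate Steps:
p(z, g) = z - 52*g + g*z (p(z, g) = (-52*g + g*z) + z = z - 52*g + g*z)
J(l) = -82 (J(l) = -1 - 81 = -82)
B = -92789/9 (B = (101 - 52*(49 - 57)/(-96 - 30) + ((49 - 57)/(-96 - 30))*101) - (10496 - 82) = (101 - (-416)/(-126) - 8/(-126)*101) - 1*10414 = (101 - (-416)*(-1)/126 - 8*(-1/126)*101) - 10414 = (101 - 52*4/63 + (4/63)*101) - 10414 = (101 - 208/63 + 404/63) - 10414 = 937/9 - 10414 = -92789/9 ≈ -10310.)
-B = -1*(-92789/9) = 92789/9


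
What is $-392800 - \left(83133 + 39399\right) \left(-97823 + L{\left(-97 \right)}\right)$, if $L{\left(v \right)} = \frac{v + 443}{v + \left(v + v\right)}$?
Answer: $\frac{1162661470516}{97} \approx 1.1986 \cdot 10^{10}$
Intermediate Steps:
$L{\left(v \right)} = \frac{443 + v}{3 v}$ ($L{\left(v \right)} = \frac{443 + v}{v + 2 v} = \frac{443 + v}{3 v}$)
$-392800 - \left(83133 + 39399\right) \left(-97823 + L{\left(-97 \right)}\right) = -392800 - \left(83133 + 39399\right) \left(-97823 + \frac{443 - 97}{3 \left(-97\right)}\right) = -392800 - 122532 \left(-97823 + \frac{1}{3} \left(- \frac{1}{97}\right) 346\right) = -392800 - 122532 \left(-97823 - \frac{346}{291}\right) = -392800 - 122532 \left(- \frac{28466839}{291}\right) = -392800 - - \frac{1162699572116}{97} = -392800 + \frac{1162699572116}{97} = \frac{1162661470516}{97}$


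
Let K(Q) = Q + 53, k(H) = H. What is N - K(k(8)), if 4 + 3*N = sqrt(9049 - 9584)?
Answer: -187/3 + I*sqrt(535)/3 ≈ -62.333 + 7.71*I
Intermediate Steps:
K(Q) = 53 + Q
N = -4/3 + I*sqrt(535)/3 (N = -4/3 + sqrt(9049 - 9584)/3 = -4/3 + sqrt(-535)/3 = -4/3 + (I*sqrt(535))/3 = -4/3 + I*sqrt(535)/3 ≈ -1.3333 + 7.71*I)
N - K(k(8)) = (-4/3 + I*sqrt(535)/3) - (53 + 8) = (-4/3 + I*sqrt(535)/3) - 1*61 = (-4/3 + I*sqrt(535)/3) - 61 = -187/3 + I*sqrt(535)/3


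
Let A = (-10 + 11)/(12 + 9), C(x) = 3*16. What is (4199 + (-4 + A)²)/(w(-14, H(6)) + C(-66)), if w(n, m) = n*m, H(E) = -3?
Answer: 929324/19845 ≈ 46.829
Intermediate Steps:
C(x) = 48
A = 1/21 ≈ 0.047619
w(n, m) = m*n
(4199 + (-4 + A)²)/(w(-14, H(6)) + C(-66)) = (4199 + (-4 + 1/21)²)/(-3*(-14) + 48) = (4199 + (-83/21)²)/(42 + 48) = (4199 + 6889/441)/90 = (1858648/441)*(1/90) = 929324/19845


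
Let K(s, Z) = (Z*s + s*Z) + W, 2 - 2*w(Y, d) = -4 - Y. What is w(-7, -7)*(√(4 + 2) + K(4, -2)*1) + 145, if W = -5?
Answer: 311/2 - √6/2 ≈ 154.28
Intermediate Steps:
w(Y, d) = 3 + Y/2 (w(Y, d) = 1 - (-4 - Y)/2 = 1 + (2 + Y/2) = 3 + Y/2)
K(s, Z) = -5 + 2*Z*s (K(s, Z) = (Z*s + s*Z) - 5 = (Z*s + Z*s) - 5 = 2*Z*s - 5 = -5 + 2*Z*s)
w(-7, -7)*(√(4 + 2) + K(4, -2)*1) + 145 = (3 + (½)*(-7))*(√(4 + 2) + (-5 + 2*(-2)*4)*1) + 145 = (3 - 7/2)*(√6 + (-5 - 16)*1) + 145 = -(√6 - 21*1)/2 + 145 = -(√6 - 21)/2 + 145 = -(-21 + √6)/2 + 145 = (21/2 - √6/2) + 145 = 311/2 - √6/2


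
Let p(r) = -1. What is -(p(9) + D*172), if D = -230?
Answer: 39561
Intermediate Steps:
-(p(9) + D*172) = -(-1 - 230*172) = -(-1 - 39560) = -1*(-39561) = 39561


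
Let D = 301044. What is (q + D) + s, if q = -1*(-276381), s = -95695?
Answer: 481730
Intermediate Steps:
q = 276381
(q + D) + s = (276381 + 301044) - 95695 = 577425 - 95695 = 481730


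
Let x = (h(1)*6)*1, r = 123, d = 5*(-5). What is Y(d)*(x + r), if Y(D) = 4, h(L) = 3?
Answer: 564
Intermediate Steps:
d = -25
x = 18 (x = (3*6)*1 = 18*1 = 18)
Y(d)*(x + r) = 4*(18 + 123) = 4*141 = 564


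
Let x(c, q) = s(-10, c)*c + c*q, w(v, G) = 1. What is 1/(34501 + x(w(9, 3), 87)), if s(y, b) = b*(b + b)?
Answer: 1/34590 ≈ 2.8910e-5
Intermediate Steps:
s(y, b) = 2*b² (s(y, b) = b*(2*b) = 2*b²)
x(c, q) = 2*c³ + c*q (x(c, q) = (2*c²)*c + c*q = 2*c³ + c*q)
1/(34501 + x(w(9, 3), 87)) = 1/(34501 + 1*(87 + 2*1²)) = 1/(34501 + 1*(87 + 2*1)) = 1/(34501 + 1*(87 + 2)) = 1/(34501 + 1*89) = 1/(34501 + 89) = 1/34590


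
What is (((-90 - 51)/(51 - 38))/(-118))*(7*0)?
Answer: 0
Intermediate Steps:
(((-90 - 51)/(51 - 38))/(-118))*(7*0) = -(-141)/(118*13)*0 = -1/118*(-141/13)*0 = (141/1534)*0 = 0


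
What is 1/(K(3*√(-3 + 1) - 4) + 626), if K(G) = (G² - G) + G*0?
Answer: I/(27*√2 + 628*I) ≈ 0.0015865 + 9.6462e-5*I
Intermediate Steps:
K(G) = G² - G (K(G) = (G² - G) + 0 = G² - G)
1/(K(3*√(-3 + 1) - 4) + 626) = 1/((3*√(-3 + 1) - 4)*(-1 + (3*√(-3 + 1) - 4)) + 626) = 1/((3*√(-2) - 4)*(-1 + (3*√(-2) - 4)) + 626) = 1/((3*(I*√2) - 4)*(-1 + (3*(I*√2) - 4)) + 626) = 1/((3*I*√2 - 4)*(-1 + (3*I*√2 - 4)) + 626) = 1/((-4 + 3*I*√2)*(-1 + (-4 + 3*I*√2)) + 626) = 1/((-4 + 3*I*√2)*(-5 + 3*I*√2) + 626) = 1/((-5 + 3*I*√2)*(-4 + 3*I*√2) + 626) = 1/(626 + (-5 + 3*I*√2)*(-4 + 3*I*√2))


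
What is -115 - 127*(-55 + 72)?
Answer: -2274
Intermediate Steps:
-115 - 127*(-55 + 72) = -115 - 127*17 = -115 - 2159 = -2274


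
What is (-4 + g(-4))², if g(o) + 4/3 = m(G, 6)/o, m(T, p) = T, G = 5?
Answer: 6241/144 ≈ 43.340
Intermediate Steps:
g(o) = -4/3 + 5/o
(-4 + g(-4))² = (-4 + (-4/3 + 5/(-4)))² = (-4 + (-4/3 + 5*(-¼)))² = (-4 + (-4/3 - 5/4))² = (-4 - 31/12)² = (-79/12)² = 6241/144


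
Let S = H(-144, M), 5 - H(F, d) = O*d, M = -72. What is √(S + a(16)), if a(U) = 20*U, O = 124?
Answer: √9253 ≈ 96.193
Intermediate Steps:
H(F, d) = 5 - 124*d
S = 8933 (S = 5 - 124*(-72) = 5 + 8928 = 8933)
√(S + a(16)) = √(8933 + 20*16) = √(8933 + 320) = √9253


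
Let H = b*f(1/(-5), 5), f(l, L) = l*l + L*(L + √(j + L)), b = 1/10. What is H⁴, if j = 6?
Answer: 587229940001/3906250000 + 176454063*√11/3906250 ≈ 300.15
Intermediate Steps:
b = ⅒ ≈ 0.10000
f(l, L) = l² + L*(L + √(6 + L)) (f(l, L) = l*l + L*(L + √(6 + L)) = l² + L*(L + √(6 + L)))
H = 313/125 + √11/2 (H = (5² + (1/(-5))² + 5*√(6 + 5))/10 = (25 + (-⅕)² + 5*√11)/10 = (25 + 1/25 + 5*√11)/10 = (626/25 + 5*√11)/10 = 313/125 + √11/2 ≈ 4.1623)
H⁴ = (313/125 + √11/2)⁴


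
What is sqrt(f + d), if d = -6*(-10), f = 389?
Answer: sqrt(449) ≈ 21.190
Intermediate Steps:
d = 60
sqrt(f + d) = sqrt(389 + 60) = sqrt(449)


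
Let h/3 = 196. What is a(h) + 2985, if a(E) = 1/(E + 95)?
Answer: 2038756/683 ≈ 2985.0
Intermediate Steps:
h = 588 (h = 3*196 = 588)
a(E) = 1/(95 + E)
a(h) + 2985 = 1/(95 + 588) + 2985 = 1/683 + 2985 = 2038756/683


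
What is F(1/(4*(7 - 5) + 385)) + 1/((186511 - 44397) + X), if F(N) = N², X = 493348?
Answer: 789911/98146470438 ≈ 8.0483e-6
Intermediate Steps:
F(1/(4*(7 - 5) + 385)) + 1/((186511 - 44397) + X) = (1/(4*(7 - 5) + 385))² + 1/((186511 - 44397) + 493348) = (1/(4*2 + 385))² + 1/(142114 + 493348) = (1/(8 + 385))² + 1/635462 = (1/393)² + 1/635462 = 1/154449 + 1/635462 = 789911/98146470438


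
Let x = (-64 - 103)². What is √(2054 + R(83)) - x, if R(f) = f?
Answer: -27889 + √2137 ≈ -27843.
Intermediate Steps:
x = 27889 (x = (-167)² = 27889)
√(2054 + R(83)) - x = √(2054 + 83) - 1*27889 = √2137 - 27889 = -27889 + √2137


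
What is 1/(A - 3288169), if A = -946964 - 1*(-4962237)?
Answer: 1/727104 ≈ 1.3753e-6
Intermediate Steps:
A = 4015273 (A = -946964 + 4962237 = 4015273)
1/(A - 3288169) = 1/(4015273 - 3288169) = 1/727104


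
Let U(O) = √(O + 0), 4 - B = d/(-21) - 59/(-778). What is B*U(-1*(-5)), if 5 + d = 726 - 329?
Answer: 52727*√5/2334 ≈ 50.515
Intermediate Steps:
d = 392 (d = -5 + (726 - 329) = -5 + 397 = 392)
B = 52727/2334 (B = 4 - (392/(-21) - 59/(-778)) = 4 - (392*(-1/21) - 59*(-1/778)) = 4 - (-56/3 + 59/778) = 4 - 1*(-43391/2334) = 4 + 43391/2334 = 52727/2334 ≈ 22.591)
U(O) = √O
B*U(-1*(-5)) = 52727*√(-1*(-5))/2334 = 52727*√5/2334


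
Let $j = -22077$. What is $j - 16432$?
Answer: $-38509$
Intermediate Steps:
$j - 16432 = -22077 - 16432 = -38509$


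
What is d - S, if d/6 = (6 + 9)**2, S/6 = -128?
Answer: 2118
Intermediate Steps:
S = -768 (S = 6*(-128) = -768)
d = 1350 (d = 6*(6 + 9)**2 = 6*15**2 = 6*225 = 1350)
d - S = 1350 - 1*(-768) = 1350 + 768 = 2118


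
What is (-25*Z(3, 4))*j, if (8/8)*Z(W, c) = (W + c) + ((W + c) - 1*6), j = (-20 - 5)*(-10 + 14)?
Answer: 20000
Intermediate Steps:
j = -100 (j = -25*4 = -100)
Z(W, c) = -6 + 2*W + 2*c (Z(W, c) = (W + c) + ((W + c) - 1*6) = (W + c) + ((W + c) - 6) = (W + c) + (-6 + W + c) = -6 + 2*W + 2*c)
(-25*Z(3, 4))*j = -25*(-6 + 2*3 + 2*4)*(-100) = -25*(-6 + 6 + 8)*(-100) = -25*8*(-100) = -200*(-100) = 20000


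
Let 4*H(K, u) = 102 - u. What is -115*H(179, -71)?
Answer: -19895/4 ≈ -4973.8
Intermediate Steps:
H(K, u) = 51/2 - u/4 (H(K, u) = (102 - u)/4 = 51/2 - u/4)
-115*H(179, -71) = -115*(51/2 - 1/4*(-71)) = -115*(51/2 + 71/4) = -115*173/4 = -19895/4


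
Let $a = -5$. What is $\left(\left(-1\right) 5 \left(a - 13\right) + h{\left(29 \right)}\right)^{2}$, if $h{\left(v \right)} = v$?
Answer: $14161$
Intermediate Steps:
$\left(\left(-1\right) 5 \left(a - 13\right) + h{\left(29 \right)}\right)^{2} = \left(\left(-1\right) 5 \left(-5 - 13\right) + 29\right)^{2} = \left(\left(-5\right) \left(-18\right) + 29\right)^{2} = \left(90 + 29\right)^{2} = 119^{2} = 14161$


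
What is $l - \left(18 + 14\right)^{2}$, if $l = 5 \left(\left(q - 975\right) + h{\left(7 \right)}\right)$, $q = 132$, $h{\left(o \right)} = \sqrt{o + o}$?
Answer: $-5239 + 5 \sqrt{14} \approx -5220.3$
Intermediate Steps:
$h{\left(o \right)} = \sqrt{2} \sqrt{o}$ ($h{\left(o \right)} = \sqrt{2 o} = \sqrt{2} \sqrt{o}$)
$l = -4215 + 5 \sqrt{14}$ ($l = 5 \left(\left(132 - 975\right) + \sqrt{2} \sqrt{7}\right) = 5 \left(-843 + \sqrt{14}\right) = -4215 + 5 \sqrt{14} \approx -4196.3$)
$l - \left(18 + 14\right)^{2} = \left(-4215 + 5 \sqrt{14}\right) - \left(18 + 14\right)^{2} = \left(-4215 + 5 \sqrt{14}\right) - 32^{2} = \left(-4215 + 5 \sqrt{14}\right) - 1024 = -5239 + 5 \sqrt{14}$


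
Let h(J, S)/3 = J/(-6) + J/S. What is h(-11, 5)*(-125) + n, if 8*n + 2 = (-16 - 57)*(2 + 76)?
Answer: -1149/2 ≈ -574.50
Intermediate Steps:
h(J, S) = -J/2 + 3*J/S (h(J, S) = 3*(J/(-6) + J/S) = 3*(J*(-⅙) + J/S) = 3*(-J/6 + J/S) = -J/2 + 3*J/S)
n = -712 (n = -¼ + ((-16 - 57)*(2 + 76))/8 = -¼ + (-73*78)/8 = -¼ + (⅛)*(-5694) = -¼ - 2847/4 = -712)
h(-11, 5)*(-125) + n = ((½)*(-11)*(6 - 1*5)/5)*(-125) - 712 = ((½)*(-11)*(⅕)*(6 - 5))*(-125) - 712 = ((½)*(-11)*(⅕)*1)*(-125) - 712 = -11/10*(-125) - 712 = 275/2 - 712 = -1149/2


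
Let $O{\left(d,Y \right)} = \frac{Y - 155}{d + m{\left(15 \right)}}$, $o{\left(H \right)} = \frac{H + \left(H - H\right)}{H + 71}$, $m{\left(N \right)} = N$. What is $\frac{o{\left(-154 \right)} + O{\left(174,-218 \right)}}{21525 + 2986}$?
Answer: $- \frac{1853}{384504057} \approx -4.8192 \cdot 10^{-6}$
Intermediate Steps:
$o{\left(H \right)} = \frac{H}{71 + H}$ ($o{\left(H \right)} = \frac{H + 0}{71 + H} = \frac{H}{71 + H}$)
$O{\left(d,Y \right)} = \frac{-155 + Y}{15 + d}$ ($O{\left(d,Y \right)} = \frac{Y - 155}{d + 15} = \frac{-155 + Y}{15 + d}$)
$\frac{o{\left(-154 \right)} + O{\left(174,-218 \right)}}{21525 + 2986} = \frac{- \frac{154}{71 - 154} + \frac{-155 - 218}{15 + 174}}{21525 + 2986} = \frac{- \frac{154}{-83} + \frac{1}{189} \left(-373\right)}{24511} = \left(\left(-154\right) \left(- \frac{1}{83}\right) + \frac{1}{189} \left(-373\right)\right) \frac{1}{24511} = \left(\frac{154}{83} - \frac{373}{189}\right) \frac{1}{24511} = \left(- \frac{1853}{15687}\right) \frac{1}{24511} = - \frac{1853}{384504057}$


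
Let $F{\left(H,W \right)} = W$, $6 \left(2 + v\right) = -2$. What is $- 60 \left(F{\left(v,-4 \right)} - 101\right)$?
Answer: $6300$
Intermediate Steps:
$v = - \frac{7}{3}$ ($v = -2 + \frac{1}{6} \left(-2\right) = -2 - \frac{1}{3} = - \frac{7}{3} \approx -2.3333$)
$- 60 \left(F{\left(v,-4 \right)} - 101\right) = - 60 \left(-4 - 101\right) = \left(-60\right) \left(-105\right) = 6300$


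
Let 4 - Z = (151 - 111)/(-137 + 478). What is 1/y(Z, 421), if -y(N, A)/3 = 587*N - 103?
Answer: -341/2226195 ≈ -0.00015318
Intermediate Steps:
Z = 1324/341 (Z = 4 - (151 - 111)/(-137 + 478) = 4 - 40/341 = 1324/341 ≈ 3.8827)
y(N, A) = 309 - 1761*N (y(N, A) = -3*(587*N - 103) = -3*(-103 + 587*N) = 309 - 1761*N)
1/y(Z, 421) = 1/(309 - 1761*1324/341) = 1/(309 - 2331564/341) = 1/(-2226195/341) = -341/2226195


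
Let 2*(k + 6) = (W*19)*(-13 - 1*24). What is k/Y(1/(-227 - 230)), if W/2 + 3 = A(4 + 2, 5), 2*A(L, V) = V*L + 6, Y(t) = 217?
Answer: -10551/217 ≈ -48.622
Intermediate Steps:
A(L, V) = 3 + L*V/2 (A(L, V) = (V*L + 6)/2 = (L*V + 6)/2 = (6 + L*V)/2 = 3 + L*V/2)
W = 30 (W = -6 + 2*(3 + (½)*(4 + 2)*5) = -6 + 2*(3 + (½)*6*5) = -6 + 2*(3 + 15) = -6 + 2*18 = -6 + 36 = 30)
k = -10551 (k = -6 + ((30*19)*(-13 - 1*24))/2 = -6 + (570*(-13 - 24))/2 = -6 + (570*(-37))/2 = -6 + (½)*(-21090) = -6 - 10545 = -10551)
k/Y(1/(-227 - 230)) = -10551/217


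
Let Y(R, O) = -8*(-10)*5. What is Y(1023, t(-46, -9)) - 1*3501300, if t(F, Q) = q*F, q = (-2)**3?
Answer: -3500900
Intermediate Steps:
q = -8
t(F, Q) = -8*F
Y(R, O) = 400 (Y(R, O) = 80*5 = 400)
Y(1023, t(-46, -9)) - 1*3501300 = 400 - 1*3501300 = 400 - 3501300 = -3500900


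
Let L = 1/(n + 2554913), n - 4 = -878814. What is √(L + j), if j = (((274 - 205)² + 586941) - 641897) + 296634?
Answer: √692326323623531454/1676103 ≈ 496.43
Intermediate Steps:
n = -878810 (n = 4 - 878814 = -878810)
j = 246439 (j = ((69² + 586941) - 641897) + 296634 = ((4761 + 586941) - 641897) + 296634 = (591702 - 641897) + 296634 = -50195 + 296634 = 246439)
L = 1/1676103 (L = 1/(-878810 + 2554913) = 1/1676103 ≈ 5.9662e-7)
√(L + j) = √(1/1676103 + 246439) = √(413057147218/1676103) = √692326323623531454/1676103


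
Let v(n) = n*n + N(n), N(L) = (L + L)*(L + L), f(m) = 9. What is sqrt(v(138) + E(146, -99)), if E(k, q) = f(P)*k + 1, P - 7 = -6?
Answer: sqrt(96535) ≈ 310.70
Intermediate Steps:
P = 1 (P = 7 - 6 = 1)
N(L) = 4*L**2 (N(L) = (2*L)*(2*L) = 4*L**2)
E(k, q) = 1 + 9*k (E(k, q) = 9*k + 1 = 1 + 9*k)
v(n) = 5*n**2 (v(n) = n*n + 4*n**2 = n**2 + 4*n**2 = 5*n**2)
sqrt(v(138) + E(146, -99)) = sqrt(5*138**2 + (1 + 9*146)) = sqrt(5*19044 + (1 + 1314)) = sqrt(95220 + 1315) = sqrt(96535)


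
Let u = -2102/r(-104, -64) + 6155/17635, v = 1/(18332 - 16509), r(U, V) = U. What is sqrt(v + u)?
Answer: sqrt(574615695660627023)/167172746 ≈ 4.5344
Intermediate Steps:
v = 1/1823 ≈ 0.00054855
u = 3770889/183404 (u = -2102/(-104) + 6155/17635 = -2102*(-1/104) + 6155*(1/17635) = 1051/52 + 1231/3527 = 3770889/183404 ≈ 20.561)
sqrt(v + u) = sqrt(1/1823 + 3770889/183404) = sqrt(6874514051/334345492) = sqrt(574615695660627023)/167172746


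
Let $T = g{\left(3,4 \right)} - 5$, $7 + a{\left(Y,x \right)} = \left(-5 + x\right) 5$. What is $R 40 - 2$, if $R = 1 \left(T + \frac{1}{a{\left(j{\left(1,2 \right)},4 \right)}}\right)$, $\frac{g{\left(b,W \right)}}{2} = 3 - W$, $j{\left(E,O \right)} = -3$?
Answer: $- \frac{856}{3} \approx -285.33$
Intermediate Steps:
$g{\left(b,W \right)} = 6 - 2 W$ ($g{\left(b,W \right)} = 2 \left(3 - W\right) = 6 - 2 W$)
$a{\left(Y,x \right)} = -32 + 5 x$ ($a{\left(Y,x \right)} = -7 + \left(-5 + x\right) 5 = -7 + \left(-25 + 5 x\right) = -32 + 5 x$)
$T = -7$ ($T = \left(6 - 8\right) - 5 = -2 - 5 = -7$)
$R = - \frac{85}{12}$ ($R = 1 \left(-7 + \frac{1}{-32 + 5 \cdot 4}\right) = 1 \left(-7 + \frac{1}{-32 + 20}\right) = 1 \left(-7 + \frac{1}{-12}\right) = 1 \left(-7 - \frac{1}{12}\right) = 1 \left(- \frac{85}{12}\right) = - \frac{85}{12} \approx -7.0833$)
$R 40 - 2 = \left(- \frac{85}{12}\right) 40 - 2 = - \frac{850}{3} - 2 = - \frac{856}{3}$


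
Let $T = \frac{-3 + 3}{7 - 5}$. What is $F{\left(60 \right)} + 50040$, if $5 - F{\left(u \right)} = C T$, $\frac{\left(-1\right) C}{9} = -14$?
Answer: $50045$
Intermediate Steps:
$C = 126$ ($C = \left(-9\right) \left(-14\right) = 126$)
$T = 0$ ($T = \frac{0}{2} = 0 \cdot \frac{1}{2} = 0$)
$F{\left(u \right)} = 5$ ($F{\left(u \right)} = 5 - 126 \cdot 0 = 5 - 0 = 5 + 0 = 5$)
$F{\left(60 \right)} + 50040 = 5 + 50040 = 50045$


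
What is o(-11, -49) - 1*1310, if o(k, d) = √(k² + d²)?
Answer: -1310 + √2522 ≈ -1259.8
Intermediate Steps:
o(k, d) = √(d² + k²)
o(-11, -49) - 1*1310 = √((-49)² + (-11)²) - 1*1310 = √(2401 + 121) - 1310 = √2522 - 1310 = -1310 + √2522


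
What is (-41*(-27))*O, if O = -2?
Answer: -2214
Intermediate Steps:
(-41*(-27))*O = -41*(-27)*(-2) = 1107*(-2) = -2214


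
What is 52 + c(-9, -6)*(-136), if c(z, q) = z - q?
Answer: 460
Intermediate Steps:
52 + c(-9, -6)*(-136) = 52 + (-9 - 1*(-6))*(-136) = 52 + (-9 + 6)*(-136) = 52 - 3*(-136) = 52 + 408 = 460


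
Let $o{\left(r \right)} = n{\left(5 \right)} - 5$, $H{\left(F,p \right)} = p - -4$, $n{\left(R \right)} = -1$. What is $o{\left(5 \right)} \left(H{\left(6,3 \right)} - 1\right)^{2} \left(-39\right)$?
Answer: $8424$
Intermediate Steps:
$H{\left(F,p \right)} = 4 + p$ ($H{\left(F,p \right)} = p + 4 = 4 + p$)
$o{\left(r \right)} = -6$ ($o{\left(r \right)} = -1 - 5 = -6$)
$o{\left(5 \right)} \left(H{\left(6,3 \right)} - 1\right)^{2} \left(-39\right) = - 6 \left(\left(4 + 3\right) - 1\right)^{2} \left(-39\right) = - 6 \left(7 - 1\right)^{2} \left(-39\right) = - 6 \cdot 6^{2} \left(-39\right) = \left(-6\right) 36 \left(-39\right) = \left(-216\right) \left(-39\right) = 8424$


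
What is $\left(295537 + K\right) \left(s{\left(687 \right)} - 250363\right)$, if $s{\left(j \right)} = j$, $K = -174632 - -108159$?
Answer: $-57191783264$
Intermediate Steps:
$K = -66473$ ($K = -174632 + 108159 = -66473$)
$\left(295537 + K\right) \left(s{\left(687 \right)} - 250363\right) = \left(295537 - 66473\right) \left(687 - 250363\right) = 229064 \left(-249676\right) = -57191783264$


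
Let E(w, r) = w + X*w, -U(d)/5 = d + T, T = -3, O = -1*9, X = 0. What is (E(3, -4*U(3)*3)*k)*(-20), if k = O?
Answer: 540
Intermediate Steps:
O = -9
k = -9
U(d) = 15 - 5*d (U(d) = -5*(d - 3) = -5*(-3 + d) = 15 - 5*d)
E(w, r) = w (E(w, r) = w + 0*w = w + 0 = w)
(E(3, -4*U(3)*3)*k)*(-20) = (3*(-9))*(-20) = -27*(-20) = 540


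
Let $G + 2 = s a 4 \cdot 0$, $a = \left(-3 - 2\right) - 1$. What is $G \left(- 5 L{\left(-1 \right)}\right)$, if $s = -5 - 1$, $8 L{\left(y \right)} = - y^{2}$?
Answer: $- \frac{5}{4} \approx -1.25$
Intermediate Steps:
$a = -6$ ($a = -5 - 1 = -6$)
$L{\left(y \right)} = - \frac{y^{2}}{8}$ ($L{\left(y \right)} = \frac{\left(-1\right) y^{2}}{8} = - \frac{y^{2}}{8}$)
$s = -6$ ($s = -5 - 1 = -6$)
$G = -2$ ($G = -2 + \left(-6\right) \left(-6\right) 4 \cdot 0 = -2 + 36 \cdot 0 = -2 + 0 = -2$)
$G \left(- 5 L{\left(-1 \right)}\right) = - 2 \left(- 5 \left(- \frac{\left(-1\right)^{2}}{8}\right)\right) = - 2 \left(- 5 \left(\left(- \frac{1}{8}\right) 1\right)\right) = - 2 \left(\left(-5\right) \left(- \frac{1}{8}\right)\right) = \left(-2\right) \frac{5}{8} = - \frac{5}{4}$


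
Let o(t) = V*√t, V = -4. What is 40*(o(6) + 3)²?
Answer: 4200 - 960*√6 ≈ 1848.5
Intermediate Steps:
o(t) = -4*√t
40*(o(6) + 3)² = 40*(-4*√6 + 3)² = 40*(3 - 4*√6)²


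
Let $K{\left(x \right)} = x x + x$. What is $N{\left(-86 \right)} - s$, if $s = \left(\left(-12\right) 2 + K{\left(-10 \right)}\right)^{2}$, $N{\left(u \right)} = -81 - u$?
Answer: $-4351$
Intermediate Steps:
$K{\left(x \right)} = x + x^{2}$ ($K{\left(x \right)} = x^{2} + x = x + x^{2}$)
$s = 4356$ ($s = \left(\left(-12\right) 2 - 10 \left(1 - 10\right)\right)^{2} = \left(-24 - -90\right)^{2} = \left(-24 + 90\right)^{2} = 66^{2} = 4356$)
$N{\left(-86 \right)} - s = \left(-81 - -86\right) - 4356 = \left(-81 + 86\right) - 4356 = 5 - 4356 = -4351$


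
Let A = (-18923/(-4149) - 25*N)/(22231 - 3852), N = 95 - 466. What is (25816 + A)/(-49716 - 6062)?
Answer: -984311962117/2126660941719 ≈ -0.46284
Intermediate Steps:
N = -371
A = 38500898/76254471 (A = (-18923/(-4149) - 25*(-371))/(22231 - 3852) = (-18923*(-1/4149) + 9275)/18379 = (18923/4149 + 9275)*(1/18379) = (38500898/4149)*(1/18379) = 38500898/76254471 ≈ 0.50490)
(25816 + A)/(-49716 - 6062) = (25816 + 38500898/76254471)/(-49716 - 6062) = (1968623924234/76254471)/(-55778) = (1968623924234/76254471)*(-1/55778) = -984311962117/2126660941719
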